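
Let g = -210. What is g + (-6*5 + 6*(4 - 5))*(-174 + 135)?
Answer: 1194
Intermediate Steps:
g + (-6*5 + 6*(4 - 5))*(-174 + 135) = -210 + (-6*5 + 6*(4 - 5))*(-174 + 135) = -210 + (-30 + 6*(-1))*(-39) = -210 + (-30 - 6)*(-39) = -210 - 36*(-39) = -210 + 1404 = 1194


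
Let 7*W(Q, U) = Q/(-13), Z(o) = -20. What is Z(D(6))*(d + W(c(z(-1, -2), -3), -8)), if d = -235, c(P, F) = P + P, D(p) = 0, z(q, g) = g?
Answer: 427620/91 ≈ 4699.1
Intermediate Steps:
c(P, F) = 2*P
W(Q, U) = -Q/91 (W(Q, U) = (Q/(-13))/7 = (Q*(-1/13))/7 = (-Q/13)/7 = -Q/91)
Z(D(6))*(d + W(c(z(-1, -2), -3), -8)) = -20*(-235 - 2*(-2)/91) = -20*(-235 - 1/91*(-4)) = -20*(-235 + 4/91) = -20*(-21381/91) = 427620/91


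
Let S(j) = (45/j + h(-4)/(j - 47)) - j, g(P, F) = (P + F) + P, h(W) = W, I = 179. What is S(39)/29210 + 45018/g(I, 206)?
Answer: 2849068553/35694620 ≈ 79.818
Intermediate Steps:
g(P, F) = F + 2*P (g(P, F) = (F + P) + P = F + 2*P)
S(j) = -j - 4/(-47 + j) + 45/j (S(j) = (45/j - 4/(j - 47)) - j = (45/j - 4/(-47 + j)) - j = (-4/(-47 + j) + 45/j) - j = -j - 4/(-47 + j) + 45/j)
S(39)/29210 + 45018/g(I, 206) = ((-2115 - 1*39³ + 41*39 + 47*39²)/(39*(-47 + 39)))/29210 + 45018/(206 + 2*179) = ((1/39)*(-2115 - 1*59319 + 1599 + 47*1521)/(-8))*(1/29210) + 45018/(206 + 358) = ((1/39)*(-⅛)*(-2115 - 59319 + 1599 + 71487))*(1/29210) + 45018/564 = ((1/39)*(-⅛)*11652)*(1/29210) + 45018*(1/564) = -971/26*1/29210 + 7503/94 = -971/759460 + 7503/94 = 2849068553/35694620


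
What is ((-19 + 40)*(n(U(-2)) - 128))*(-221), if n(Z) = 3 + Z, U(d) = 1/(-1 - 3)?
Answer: 2325141/4 ≈ 5.8129e+5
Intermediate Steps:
U(d) = -¼ (U(d) = 1/(-4) = -¼)
((-19 + 40)*(n(U(-2)) - 128))*(-221) = ((-19 + 40)*((3 - ¼) - 128))*(-221) = (21*(11/4 - 128))*(-221) = (21*(-501/4))*(-221) = -10521/4*(-221) = 2325141/4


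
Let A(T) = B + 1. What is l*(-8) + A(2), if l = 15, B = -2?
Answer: -121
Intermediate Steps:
A(T) = -1 (A(T) = -2 + 1 = -1)
l*(-8) + A(2) = 15*(-8) - 1 = -120 - 1 = -121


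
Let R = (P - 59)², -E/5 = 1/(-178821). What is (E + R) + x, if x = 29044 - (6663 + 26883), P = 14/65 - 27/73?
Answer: -4037221792131001/4026159285525 ≈ -1002.7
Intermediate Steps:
P = -733/4745 (P = 14*(1/65) - 27*1/73 = 14/65 - 27/73 = -733/4745 ≈ -0.15448)
E = 5/178821 (E = -5/(-178821) = -5*(-1/178821) = 5/178821 ≈ 2.7961e-5)
x = -4502 (x = 29044 - 1*33546 = 29044 - 33546 = -4502)
R = 78785753344/22515025 (R = (-733/4745 - 59)² = (-280688/4745)² = 78785753344/22515025 ≈ 3499.3)
(E + R) + x = (5/178821 + 78785753344/22515025) - 4502 = 14088547311302549/4026159285525 - 4502 = -4037221792131001/4026159285525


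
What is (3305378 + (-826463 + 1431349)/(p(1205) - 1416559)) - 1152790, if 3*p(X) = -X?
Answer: 4575197883979/2125441 ≈ 2.1526e+6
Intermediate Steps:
p(X) = -X/3 (p(X) = (-X)/3 = -X/3)
(3305378 + (-826463 + 1431349)/(p(1205) - 1416559)) - 1152790 = (3305378 + (-826463 + 1431349)/(-⅓*1205 - 1416559)) - 1152790 = (3305378 + 604886/(-1205/3 - 1416559)) - 1152790 = (3305378 + 604886/(-4250882/3)) - 1152790 = (3305378 + 604886*(-3/4250882)) - 1152790 = (3305378 - 907329/2125441) - 1152790 = 7025385014369/2125441 - 1152790 = 4575197883979/2125441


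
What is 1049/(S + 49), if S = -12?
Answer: 1049/37 ≈ 28.351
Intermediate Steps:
1049/(S + 49) = 1049/(-12 + 49) = 1049/37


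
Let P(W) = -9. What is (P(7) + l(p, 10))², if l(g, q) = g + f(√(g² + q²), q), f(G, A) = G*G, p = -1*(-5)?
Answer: 14641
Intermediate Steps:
p = 5
f(G, A) = G²
l(g, q) = g + g² + q² (l(g, q) = g + (√(g² + q²))² = g + (g² + q²) = g + g² + q²)
(P(7) + l(p, 10))² = (-9 + (5 + 5² + 10²))² = (-9 + (5 + 25 + 100))² = (-9 + 130)² = 121² = 14641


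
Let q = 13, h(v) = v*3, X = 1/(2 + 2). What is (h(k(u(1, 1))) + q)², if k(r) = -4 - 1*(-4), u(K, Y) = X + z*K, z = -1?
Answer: 169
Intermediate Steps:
X = ¼ (X = 1/4 = ¼ ≈ 0.25000)
u(K, Y) = ¼ - K
k(r) = 0 (k(r) = -4 + 4 = 0)
h(v) = 3*v
(h(k(u(1, 1))) + q)² = (3*0 + 13)² = (0 + 13)² = 13² = 169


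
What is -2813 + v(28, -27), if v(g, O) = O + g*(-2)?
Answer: -2896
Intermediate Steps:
v(g, O) = O - 2*g
-2813 + v(28, -27) = -2813 + (-27 - 2*28) = -2813 + (-27 - 56) = -2813 - 83 = -2896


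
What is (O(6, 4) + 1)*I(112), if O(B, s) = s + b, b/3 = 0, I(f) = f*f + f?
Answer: 63280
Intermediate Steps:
I(f) = f + f**2 (I(f) = f**2 + f = f + f**2)
b = 0 (b = 3*0 = 0)
O(B, s) = s (O(B, s) = s + 0 = s)
(O(6, 4) + 1)*I(112) = (4 + 1)*(112*(1 + 112)) = 5*(112*113) = 5*12656 = 63280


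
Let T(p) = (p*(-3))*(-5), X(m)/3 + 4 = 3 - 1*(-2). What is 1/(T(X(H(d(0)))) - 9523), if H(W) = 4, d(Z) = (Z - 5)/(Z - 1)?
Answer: -1/9478 ≈ -0.00010551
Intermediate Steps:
d(Z) = (-5 + Z)/(-1 + Z)
X(m) = 3 (X(m) = -12 + 3*(3 - 1*(-2)) = -12 + 3*(3 + 2) = -12 + 3*5 = -12 + 15 = 3)
T(p) = 15*p (T(p) = -3*p*(-5) = 15*p)
1/(T(X(H(d(0)))) - 9523) = 1/(15*3 - 9523) = 1/(45 - 9523) = 1/(-9478) = -1/9478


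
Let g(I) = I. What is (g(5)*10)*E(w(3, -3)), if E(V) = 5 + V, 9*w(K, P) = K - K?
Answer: 250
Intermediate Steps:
w(K, P) = 0 (w(K, P) = (K - K)/9 = (1/9)*0 = 0)
(g(5)*10)*E(w(3, -3)) = (5*10)*(5 + 0) = 50*5 = 250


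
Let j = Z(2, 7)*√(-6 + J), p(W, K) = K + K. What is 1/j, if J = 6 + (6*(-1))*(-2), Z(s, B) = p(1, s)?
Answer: √3/24 ≈ 0.072169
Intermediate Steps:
p(W, K) = 2*K
Z(s, B) = 2*s
J = 18 (J = 6 - 6*(-2) = 6 + 12 = 18)
j = 8*√3 (j = (2*2)*√(-6 + 18) = 4*√12 = 4*(2*√3) = 8*√3 ≈ 13.856)
1/j = 1/(8*√3) = √3/24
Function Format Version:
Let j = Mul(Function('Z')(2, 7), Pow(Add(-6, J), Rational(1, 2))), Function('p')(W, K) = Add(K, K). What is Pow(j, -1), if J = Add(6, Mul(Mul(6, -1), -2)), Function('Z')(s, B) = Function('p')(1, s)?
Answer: Mul(Rational(1, 24), Pow(3, Rational(1, 2))) ≈ 0.072169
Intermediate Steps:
Function('p')(W, K) = Mul(2, K)
Function('Z')(s, B) = Mul(2, s)
J = 18 (J = Add(6, Mul(-6, -2)) = Add(6, 12) = 18)
j = Mul(8, Pow(3, Rational(1, 2))) (j = Mul(Mul(2, 2), Pow(Add(-6, 18), Rational(1, 2))) = Mul(4, Pow(12, Rational(1, 2))) = Mul(4, Mul(2, Pow(3, Rational(1, 2)))) = Mul(8, Pow(3, Rational(1, 2))) ≈ 13.856)
Pow(j, -1) = Pow(Mul(8, Pow(3, Rational(1, 2))), -1) = Mul(Rational(1, 24), Pow(3, Rational(1, 2)))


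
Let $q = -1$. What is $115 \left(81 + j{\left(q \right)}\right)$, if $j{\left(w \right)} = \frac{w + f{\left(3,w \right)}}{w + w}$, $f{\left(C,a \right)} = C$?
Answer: $9200$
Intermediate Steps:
$j{\left(w \right)} = \frac{3 + w}{2 w}$ ($j{\left(w \right)} = \frac{w + 3}{w + w} = \frac{3 + w}{2 w}$)
$115 \left(81 + j{\left(q \right)}\right) = 115 \left(81 + \frac{3 - 1}{2 \left(-1\right)}\right) = 115 \left(81 + \frac{1}{2} \left(-1\right) 2\right) = 115 \left(81 - 1\right) = 115 \cdot 80 = 9200$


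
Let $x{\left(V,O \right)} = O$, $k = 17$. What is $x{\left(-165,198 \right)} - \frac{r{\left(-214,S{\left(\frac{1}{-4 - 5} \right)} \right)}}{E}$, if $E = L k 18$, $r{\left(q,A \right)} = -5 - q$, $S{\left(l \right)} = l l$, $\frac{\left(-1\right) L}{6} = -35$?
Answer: $\frac{12723271}{64260} \approx 198.0$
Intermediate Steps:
$L = 210$ ($L = \left(-6\right) \left(-35\right) = 210$)
$S{\left(l \right)} = l^{2}$
$E = 64260$ ($E = 210 \cdot 17 \cdot 18 = 3570 \cdot 18 = 64260$)
$x{\left(-165,198 \right)} - \frac{r{\left(-214,S{\left(\frac{1}{-4 - 5} \right)} \right)}}{E} = 198 - \frac{-5 - -214}{64260} = 198 - \left(-5 + 214\right) \frac{1}{64260} = 198 - 209 \cdot \frac{1}{64260} = 198 - \frac{209}{64260} = \frac{12723271}{64260}$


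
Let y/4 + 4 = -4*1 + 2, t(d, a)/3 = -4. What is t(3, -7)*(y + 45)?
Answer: -252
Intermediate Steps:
t(d, a) = -12 (t(d, a) = 3*(-4) = -12)
y = -24 (y = -16 + 4*(-4*1 + 2) = -16 + 4*(-4 + 2) = -16 + 4*(-2) = -16 - 8 = -24)
t(3, -7)*(y + 45) = -12*(-24 + 45) = -12*21 = -252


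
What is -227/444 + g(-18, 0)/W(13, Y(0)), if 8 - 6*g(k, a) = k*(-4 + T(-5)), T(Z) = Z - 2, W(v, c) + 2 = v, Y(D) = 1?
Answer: -5519/1628 ≈ -3.3900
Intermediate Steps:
W(v, c) = -2 + v
T(Z) = -2 + Z
g(k, a) = 4/3 + 11*k/6 (g(k, a) = 4/3 - k*(-4 + (-2 - 5))/6 = 4/3 - k*(-4 - 7)/6 = 4/3 - k*(-11)/6 = 4/3 - (-11)*k/6 = 4/3 + 11*k/6)
-227/444 + g(-18, 0)/W(13, Y(0)) = -227/444 + (4/3 + (11/6)*(-18))/(-2 + 13) = -227*1/444 + (4/3 - 33)/11 = -227/444 - 95/3*1/11 = -227/444 - 95/33 = -5519/1628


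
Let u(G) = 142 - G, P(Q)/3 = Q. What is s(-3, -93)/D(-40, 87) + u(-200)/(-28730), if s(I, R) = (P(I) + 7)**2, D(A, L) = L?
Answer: 42583/1249755 ≈ 0.034073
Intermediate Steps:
P(Q) = 3*Q
s(I, R) = (7 + 3*I)**2 (s(I, R) = (3*I + 7)**2 = (7 + 3*I)**2)
s(-3, -93)/D(-40, 87) + u(-200)/(-28730) = (7 + 3*(-3))**2/87 + (142 - 1*(-200))/(-28730) = (7 - 9)**2*(1/87) + (142 + 200)*(-1/28730) = (-2)**2*(1/87) + 342*(-1/28730) = 4*(1/87) - 171/14365 = 4/87 - 171/14365 = 42583/1249755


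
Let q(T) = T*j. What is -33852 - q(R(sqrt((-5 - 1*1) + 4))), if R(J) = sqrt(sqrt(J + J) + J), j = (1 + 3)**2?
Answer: -33852 - 16*sqrt(I*sqrt(2) + 2**(3/4)*sqrt(I)) ≈ -33875.0 - 14.633*I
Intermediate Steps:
j = 16 (j = 4**2 = 16)
R(J) = sqrt(J + sqrt(2)*sqrt(J)) (R(J) = sqrt(sqrt(2*J) + J) = sqrt(sqrt(2)*sqrt(J) + J) = sqrt(J + sqrt(2)*sqrt(J)))
q(T) = 16*T (q(T) = T*16 = 16*T)
-33852 - q(R(sqrt((-5 - 1*1) + 4))) = -33852 - 16*sqrt(sqrt((-5 - 1*1) + 4) + sqrt(2)*sqrt(sqrt((-5 - 1*1) + 4))) = -33852 - 16*sqrt(sqrt((-5 - 1) + 4) + sqrt(2)*sqrt(sqrt((-5 - 1) + 4))) = -33852 - 16*sqrt(sqrt(-6 + 4) + sqrt(2)*sqrt(sqrt(-6 + 4))) = -33852 - 16*sqrt(sqrt(-2) + sqrt(2)*sqrt(sqrt(-2))) = -33852 - 16*sqrt(I*sqrt(2) + sqrt(2)*sqrt(I*sqrt(2))) = -33852 - 16*sqrt(I*sqrt(2) + sqrt(2)*(2**(1/4)*sqrt(I))) = -33852 - 16*sqrt(I*sqrt(2) + 2**(3/4)*sqrt(I))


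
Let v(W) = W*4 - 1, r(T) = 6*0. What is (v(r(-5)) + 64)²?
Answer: 3969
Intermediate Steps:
r(T) = 0
v(W) = -1 + 4*W (v(W) = 4*W - 1 = -1 + 4*W)
(v(r(-5)) + 64)² = ((-1 + 4*0) + 64)² = ((-1 + 0) + 64)² = (-1 + 64)² = 63² = 3969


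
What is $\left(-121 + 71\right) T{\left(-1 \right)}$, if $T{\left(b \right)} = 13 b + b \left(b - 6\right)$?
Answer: $300$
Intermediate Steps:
$T{\left(b \right)} = 13 b + b \left(-6 + b\right)$
$\left(-121 + 71\right) T{\left(-1 \right)} = \left(-121 + 71\right) \left(- (7 - 1)\right) = - 50 \left(\left(-1\right) 6\right) = \left(-50\right) \left(-6\right) = 300$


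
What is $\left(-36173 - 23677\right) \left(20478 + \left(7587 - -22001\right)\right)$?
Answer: $-2996450100$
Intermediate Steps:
$\left(-36173 - 23677\right) \left(20478 + \left(7587 - -22001\right)\right) = - 59850 \left(20478 + \left(7587 + 22001\right)\right) = - 59850 \left(20478 + 29588\right) = \left(-59850\right) 50066 = -2996450100$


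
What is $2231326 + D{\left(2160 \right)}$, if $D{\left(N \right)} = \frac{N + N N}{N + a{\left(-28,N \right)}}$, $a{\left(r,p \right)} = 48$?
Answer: $\frac{102738241}{46} \approx 2.2334 \cdot 10^{6}$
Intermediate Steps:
$D{\left(N \right)} = \frac{N + N^{2}}{48 + N}$ ($D{\left(N \right)} = \frac{N + N N}{N + 48} = \frac{N + N^{2}}{48 + N}$)
$2231326 + D{\left(2160 \right)} = 2231326 + \frac{2160 \left(1 + 2160\right)}{48 + 2160} = 2231326 + 2160 \cdot \frac{1}{2208} \cdot 2161 = 2231326 + \frac{97245}{46} = \frac{102738241}{46}$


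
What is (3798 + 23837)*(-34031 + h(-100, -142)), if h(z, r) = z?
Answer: -943210185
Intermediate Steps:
(3798 + 23837)*(-34031 + h(-100, -142)) = (3798 + 23837)*(-34031 - 100) = 27635*(-34131) = -943210185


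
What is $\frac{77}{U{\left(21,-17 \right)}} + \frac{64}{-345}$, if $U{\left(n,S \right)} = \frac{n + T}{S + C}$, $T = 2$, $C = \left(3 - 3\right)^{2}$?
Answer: $- \frac{19699}{345} \approx -57.099$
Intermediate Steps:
$C = 0$ ($C = 0^{2} = 0$)
$U{\left(n,S \right)} = \frac{2 + n}{S}$ ($U{\left(n,S \right)} = \frac{n + 2}{S + 0} = \frac{2 + n}{S}$)
$\frac{77}{U{\left(21,-17 \right)}} + \frac{64}{-345} = \frac{77}{\frac{1}{-17} \left(2 + 21\right)} + \frac{64}{-345} = \frac{77}{\left(- \frac{1}{17}\right) 23} + 64 \left(- \frac{1}{345}\right) = \frac{77}{- \frac{23}{17}} - \frac{64}{345} = 77 \left(- \frac{17}{23}\right) - \frac{64}{345} = - \frac{1309}{23} - \frac{64}{345} = - \frac{19699}{345}$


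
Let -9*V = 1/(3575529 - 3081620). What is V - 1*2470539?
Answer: -10981993022560/4445181 ≈ -2.4705e+6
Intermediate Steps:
V = -1/4445181 (V = -1/(9*(3575529 - 3081620)) = -⅑/493909 = -⅑*1/493909 = -1/4445181 ≈ -2.2496e-7)
V - 1*2470539 = -1/4445181 - 1*2470539 = -1/4445181 - 2470539 = -10981993022560/4445181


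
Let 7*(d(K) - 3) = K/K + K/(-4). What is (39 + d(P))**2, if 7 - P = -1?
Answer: 85849/49 ≈ 1752.0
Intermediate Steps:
P = 8 (P = 7 - 1*(-1) = 7 + 1 = 8)
d(K) = 22/7 - K/28 (d(K) = 3 + (K/K + K/(-4))/7 = 3 + (1 + K*(-1/4))/7 = 3 + (1 - K/4)/7 = 3 + (1/7 - K/28) = 22/7 - K/28)
(39 + d(P))**2 = (39 + (22/7 - 1/28*8))**2 = (39 + (22/7 - 2/7))**2 = (39 + 20/7)**2 = (293/7)**2 = 85849/49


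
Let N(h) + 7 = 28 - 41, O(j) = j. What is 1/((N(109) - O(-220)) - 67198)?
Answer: -1/66998 ≈ -1.4926e-5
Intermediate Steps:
N(h) = -20 (N(h) = -7 + (28 - 41) = -7 - 13 = -20)
1/((N(109) - O(-220)) - 67198) = 1/((-20 - 1*(-220)) - 67198) = 1/((-20 + 220) - 67198) = 1/(200 - 67198) = 1/(-66998) = -1/66998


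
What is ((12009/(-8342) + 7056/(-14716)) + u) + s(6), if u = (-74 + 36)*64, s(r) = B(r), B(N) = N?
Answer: -74513365267/30690218 ≈ -2427.9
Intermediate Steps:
s(r) = r
u = -2432 (u = -38*64 = -2432)
((12009/(-8342) + 7056/(-14716)) + u) + s(6) = ((12009/(-8342) + 7056/(-14716)) - 2432) + 6 = ((12009*(-1/8342) + 7056*(-1/14716)) - 2432) + 6 = ((-12009/8342 - 1764/3679) - 2432) + 6 = (-58896399/30690218 - 2432) + 6 = -74697506575/30690218 + 6 = -74513365267/30690218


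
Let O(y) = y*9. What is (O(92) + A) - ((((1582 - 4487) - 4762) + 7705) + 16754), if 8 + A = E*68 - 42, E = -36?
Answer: -18462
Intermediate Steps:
O(y) = 9*y
A = -2498 (A = -8 + (-36*68 - 42) = -8 + (-2448 - 42) = -8 - 2490 = -2498)
(O(92) + A) - ((((1582 - 4487) - 4762) + 7705) + 16754) = (9*92 - 2498) - ((((1582 - 4487) - 4762) + 7705) + 16754) = (828 - 2498) - (((-2905 - 4762) + 7705) + 16754) = -1670 - ((-7667 + 7705) + 16754) = -1670 - (38 + 16754) = -1670 - 1*16792 = -1670 - 16792 = -18462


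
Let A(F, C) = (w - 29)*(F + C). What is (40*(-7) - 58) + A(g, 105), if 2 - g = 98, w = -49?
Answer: -1040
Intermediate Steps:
g = -96 (g = 2 - 1*98 = 2 - 98 = -96)
A(F, C) = -78*C - 78*F (A(F, C) = (-49 - 29)*(F + C) = -78*(C + F) = -78*C - 78*F)
(40*(-7) - 58) + A(g, 105) = (40*(-7) - 58) + (-78*105 - 78*(-96)) = (-280 - 58) + (-8190 + 7488) = -338 - 702 = -1040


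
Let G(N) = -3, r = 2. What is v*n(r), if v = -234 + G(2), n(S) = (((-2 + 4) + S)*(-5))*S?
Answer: 9480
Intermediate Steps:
n(S) = S*(-10 - 5*S) (n(S) = ((2 + S)*(-5))*S = (-10 - 5*S)*S = S*(-10 - 5*S))
v = -237 (v = -234 - 3 = -237)
v*n(r) = -(-1185)*2*(2 + 2) = -(-1185)*2*4 = -237*(-40) = 9480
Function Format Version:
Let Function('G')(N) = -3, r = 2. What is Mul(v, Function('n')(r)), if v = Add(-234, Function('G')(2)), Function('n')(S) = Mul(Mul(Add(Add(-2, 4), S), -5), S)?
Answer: 9480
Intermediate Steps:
Function('n')(S) = Mul(S, Add(-10, Mul(-5, S))) (Function('n')(S) = Mul(Mul(Add(2, S), -5), S) = Mul(Add(-10, Mul(-5, S)), S) = Mul(S, Add(-10, Mul(-5, S))))
v = -237 (v = Add(-234, -3) = -237)
Mul(v, Function('n')(r)) = Mul(-237, Mul(-5, 2, Add(2, 2))) = Mul(-237, Mul(-5, 2, 4)) = Mul(-237, -40) = 9480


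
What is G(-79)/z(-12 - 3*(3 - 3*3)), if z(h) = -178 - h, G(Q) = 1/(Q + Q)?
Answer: 1/29072 ≈ 3.4397e-5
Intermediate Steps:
G(Q) = 1/(2*Q)
G(-79)/z(-12 - 3*(3 - 3*3)) = ((1/2)/(-79))/(-178 - (-12 - 3*(3 - 3*3))) = ((1/2)*(-1/79))/(-178 - (-12 - 3*(3 - 9))) = -1/(158*(-178 - (-12 - 3*(-6)))) = -1/(158*(-178 - (-12 + 18))) = -1/(158*(-178 - 1*6)) = -1/(158*(-178 - 6)) = -1/158/(-184) = -1/158*(-1/184) = 1/29072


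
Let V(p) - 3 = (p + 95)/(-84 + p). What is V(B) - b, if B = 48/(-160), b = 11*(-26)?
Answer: 242680/843 ≈ 287.88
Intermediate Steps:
b = -286
B = -3/10 (B = 48*(-1/160) = -3/10 ≈ -0.30000)
V(p) = 3 + (95 + p)/(-84 + p) (V(p) = 3 + (p + 95)/(-84 + p) = 3 + (95 + p)/(-84 + p))
V(B) - b = (-157 + 4*(-3/10))/(-84 - 3/10) - 1*(-286) = (-157 - 6/5)/(-843/10) + 286 = -10/843*(-791/5) + 286 = 1582/843 + 286 = 242680/843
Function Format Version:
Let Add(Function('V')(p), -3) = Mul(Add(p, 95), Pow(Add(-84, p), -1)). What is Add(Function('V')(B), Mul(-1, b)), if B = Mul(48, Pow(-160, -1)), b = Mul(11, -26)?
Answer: Rational(242680, 843) ≈ 287.88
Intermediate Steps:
b = -286
B = Rational(-3, 10) (B = Mul(48, Rational(-1, 160)) = Rational(-3, 10) ≈ -0.30000)
Function('V')(p) = Add(3, Mul(Pow(Add(-84, p), -1), Add(95, p))) (Function('V')(p) = Add(3, Mul(Add(p, 95), Pow(Add(-84, p), -1))) = Add(3, Mul(Add(95, p), Pow(Add(-84, p), -1))) = Add(3, Mul(Pow(Add(-84, p), -1), Add(95, p))))
Add(Function('V')(B), Mul(-1, b)) = Add(Mul(Pow(Add(-84, Rational(-3, 10)), -1), Add(-157, Mul(4, Rational(-3, 10)))), Mul(-1, -286)) = Add(Mul(Pow(Rational(-843, 10), -1), Add(-157, Rational(-6, 5))), 286) = Add(Mul(Rational(-10, 843), Rational(-791, 5)), 286) = Add(Rational(1582, 843), 286) = Rational(242680, 843)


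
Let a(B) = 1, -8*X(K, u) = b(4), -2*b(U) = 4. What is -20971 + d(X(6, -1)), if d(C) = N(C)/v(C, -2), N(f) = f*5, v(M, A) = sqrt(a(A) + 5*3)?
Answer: -335531/16 ≈ -20971.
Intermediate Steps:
b(U) = -2 (b(U) = -1/2*4 = -2)
X(K, u) = 1/4 (X(K, u) = -1/8*(-2) = 1/4)
v(M, A) = 4 (v(M, A) = sqrt(1 + 5*3) = sqrt(1 + 15) = sqrt(16) = 4)
N(f) = 5*f
d(C) = 5*C/4 (d(C) = (5*C)/4 = (5*C)*(1/4) = 5*C/4)
-20971 + d(X(6, -1)) = -20971 + (5/4)*(1/4) = -20971 + 5/16 = -335531/16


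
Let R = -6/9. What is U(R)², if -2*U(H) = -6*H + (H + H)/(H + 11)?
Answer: 3600/961 ≈ 3.7461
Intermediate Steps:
R = -⅔ (R = -6*⅑ = -⅔ ≈ -0.66667)
U(H) = 3*H - H/(11 + H) (U(H) = -(-6*H + (H + H)/(H + 11))/2 = -(-6*H + (2*H)/(11 + H))/2 = -(-6*H + 2*H/(11 + H))/2 = 3*H - H/(11 + H))
U(R)² = (-2*(32 + 3*(-⅔))/(3*(11 - ⅔)))² = (-2*(32 - 2)/(3*31/3))² = (-⅔*3/31*30)² = (-60/31)² = 3600/961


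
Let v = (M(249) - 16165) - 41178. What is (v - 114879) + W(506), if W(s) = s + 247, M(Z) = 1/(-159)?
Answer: -27263572/159 ≈ -1.7147e+5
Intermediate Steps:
M(Z) = -1/159
W(s) = 247 + s
v = -9117538/159 (v = (-1/159 - 16165) - 41178 = -2570236/159 - 41178 = -9117538/159 ≈ -57343.)
(v - 114879) + W(506) = (-9117538/159 - 114879) + (247 + 506) = -27383299/159 + 753 = -27263572/159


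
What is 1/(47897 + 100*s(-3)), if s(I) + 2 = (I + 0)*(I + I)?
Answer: 1/49497 ≈ 2.0203e-5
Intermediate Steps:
s(I) = -2 + 2*I² (s(I) = -2 + (I + 0)*(I + I) = -2 + I*(2*I) = -2 + 2*I²)
1/(47897 + 100*s(-3)) = 1/(47897 + 100*(-2 + 2*(-3)²)) = 1/(47897 + 100*(-2 + 2*9)) = 1/(47897 + 100*(-2 + 18)) = 1/(47897 + 100*16) = 1/(47897 + 1600) = 1/49497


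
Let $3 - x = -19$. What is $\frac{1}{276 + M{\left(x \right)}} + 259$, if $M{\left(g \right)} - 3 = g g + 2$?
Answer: $\frac{198136}{765} \approx 259.0$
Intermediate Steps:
$x = 22$ ($x = 3 - -19 = 3 + 19 = 22$)
$M{\left(g \right)} = 5 + g^{2}$ ($M{\left(g \right)} = 3 + \left(g g + 2\right) = 3 + \left(g^{2} + 2\right) = 3 + \left(2 + g^{2}\right) = 5 + g^{2}$)
$\frac{1}{276 + M{\left(x \right)}} + 259 = \frac{1}{276 + \left(5 + 22^{2}\right)} + 259 = \frac{1}{276 + \left(5 + 484\right)} + 259 = \frac{1}{276 + 489} + 259 = \frac{1}{765} + 259 = \frac{198136}{765}$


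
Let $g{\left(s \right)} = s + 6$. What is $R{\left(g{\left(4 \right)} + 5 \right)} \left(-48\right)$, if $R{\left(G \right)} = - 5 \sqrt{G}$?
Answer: $240 \sqrt{15} \approx 929.52$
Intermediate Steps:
$g{\left(s \right)} = 6 + s$
$R{\left(g{\left(4 \right)} + 5 \right)} \left(-48\right) = - 5 \sqrt{\left(6 + 4\right) + 5} \left(-48\right) = - 5 \sqrt{10 + 5} \left(-48\right) = - 5 \sqrt{15} \left(-48\right) = 240 \sqrt{15}$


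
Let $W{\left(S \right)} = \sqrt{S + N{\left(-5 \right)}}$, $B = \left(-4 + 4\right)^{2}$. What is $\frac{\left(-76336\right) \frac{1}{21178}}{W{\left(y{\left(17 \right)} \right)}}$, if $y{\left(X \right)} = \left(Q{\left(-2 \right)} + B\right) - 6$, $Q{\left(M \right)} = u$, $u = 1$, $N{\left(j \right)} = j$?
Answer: $\frac{19084 i \sqrt{10}}{52945} \approx 1.1398 i$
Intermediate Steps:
$B = 0$ ($B = 0^{2} = 0$)
$Q{\left(M \right)} = 1$
$y{\left(X \right)} = -5$ ($y{\left(X \right)} = \left(1 + 0\right) - 6 = 1 - 6 = -5$)
$W{\left(S \right)} = \sqrt{-5 + S}$ ($W{\left(S \right)} = \sqrt{S - 5} = \sqrt{-5 + S}$)
$\frac{\left(-76336\right) \frac{1}{21178}}{W{\left(y{\left(17 \right)} \right)}} = \frac{\left(-76336\right) \frac{1}{21178}}{\sqrt{-5 - 5}} = \frac{\left(-76336\right) \frac{1}{21178}}{\sqrt{-10}} = - \frac{38168}{10589 i \sqrt{10}} = - \frac{38168 \left(- \frac{i \sqrt{10}}{10}\right)}{10589} = \frac{19084 i \sqrt{10}}{52945}$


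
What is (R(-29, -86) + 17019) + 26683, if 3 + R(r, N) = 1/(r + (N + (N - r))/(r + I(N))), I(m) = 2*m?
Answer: 248472313/5686 ≈ 43699.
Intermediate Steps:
R(r, N) = -3 + 1/(r + (-r + 2*N)/(r + 2*N)) (R(r, N) = -3 + 1/(r + (N + (N - r))/(r + 2*N)) = -3 + 1/(r + (-r + 2*N)/(r + 2*N)))
(R(-29, -86) + 17019) + 26683 = ((-4*(-86) - 3*(-29)**2 + 4*(-29) - 6*(-86)*(-29))/((-29)**2 - 1*(-29) + 2*(-86) + 2*(-86)*(-29)) + 17019) + 26683 = ((344 - 3*841 - 116 - 14964)/(841 + 29 - 172 + 4988) + 17019) + 26683 = ((344 - 2523 - 116 - 14964)/5686 + 17019) + 26683 = ((1/5686)*(-17259) + 17019) + 26683 = (-17259/5686 + 17019) + 26683 = 96752775/5686 + 26683 = 248472313/5686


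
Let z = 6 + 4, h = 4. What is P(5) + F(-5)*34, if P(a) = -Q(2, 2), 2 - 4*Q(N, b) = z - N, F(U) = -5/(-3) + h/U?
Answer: 929/30 ≈ 30.967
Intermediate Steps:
z = 10
F(U) = 5/3 + 4/U (F(U) = -5/(-3) + 4/U = -5*(-⅓) + 4/U = 5/3 + 4/U)
Q(N, b) = -2 + N/4 (Q(N, b) = ½ - (10 - N)/4 = ½ + (-5/2 + N/4) = -2 + N/4)
P(a) = 3/2 (P(a) = -(-2 + (¼)*2) = -(-2 + ½) = -1*(-3/2) = 3/2)
P(5) + F(-5)*34 = 3/2 + (5/3 + 4/(-5))*34 = 3/2 + (5/3 + 4*(-⅕))*34 = 3/2 + (5/3 - ⅘)*34 = 3/2 + (13/15)*34 = 3/2 + 442/15 = 929/30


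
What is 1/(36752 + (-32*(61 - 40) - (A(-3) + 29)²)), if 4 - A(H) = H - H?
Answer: 1/34991 ≈ 2.8579e-5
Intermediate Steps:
A(H) = 4 (A(H) = 4 - (H - H) = 4 - 1*0 = 4 + 0 = 4)
1/(36752 + (-32*(61 - 40) - (A(-3) + 29)²)) = 1/(36752 + (-32*(61 - 40) - (4 + 29)²)) = 1/(36752 + (-32*21 - 1*33²)) = 1/(36752 + (-672 - 1*1089)) = 1/(36752 + (-672 - 1089)) = 1/(36752 - 1761) = 1/34991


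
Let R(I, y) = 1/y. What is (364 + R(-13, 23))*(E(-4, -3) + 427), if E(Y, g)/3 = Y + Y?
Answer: 3374319/23 ≈ 1.4671e+5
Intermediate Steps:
E(Y, g) = 6*Y (E(Y, g) = 3*(Y + Y) = 3*(2*Y) = 6*Y)
(364 + R(-13, 23))*(E(-4, -3) + 427) = (364 + 1/23)*(6*(-4) + 427) = (364 + 1/23)*(-24 + 427) = (8373/23)*403 = 3374319/23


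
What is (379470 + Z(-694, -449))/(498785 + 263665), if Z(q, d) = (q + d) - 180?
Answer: 126049/254150 ≈ 0.49596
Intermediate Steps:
Z(q, d) = -180 + d + q (Z(q, d) = (d + q) - 180 = -180 + d + q)
(379470 + Z(-694, -449))/(498785 + 263665) = (379470 + (-180 - 449 - 694))/(498785 + 263665) = (379470 - 1323)/762450 = 378147*(1/762450) = 126049/254150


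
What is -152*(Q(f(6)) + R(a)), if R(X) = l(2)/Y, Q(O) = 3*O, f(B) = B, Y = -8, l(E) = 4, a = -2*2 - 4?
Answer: -2660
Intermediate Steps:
a = -8 (a = -4 - 4 = -8)
R(X) = -½ (R(X) = 4/(-8) = 4*(-⅛) = -½)
-152*(Q(f(6)) + R(a)) = -152*(3*6 - ½) = -152*(18 - ½) = -152*35/2 = -2660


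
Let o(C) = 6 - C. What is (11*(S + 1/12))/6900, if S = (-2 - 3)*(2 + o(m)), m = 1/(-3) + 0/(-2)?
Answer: -5489/82800 ≈ -0.066292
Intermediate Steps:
m = -⅓ (m = 1*(-⅓) + 0*(-½) = -⅓ + 0 = -⅓ ≈ -0.33333)
S = -125/3 (S = (-2 - 3)*(2 + (6 - 1*(-⅓))) = -5*(2 + (6 + ⅓)) = -5*(2 + 19/3) = -5*25/3 = -125/3 ≈ -41.667)
(11*(S + 1/12))/6900 = (11*(-125/3 + 1/12))/6900 = (11*(-125/3 + 1/12))*(1/6900) = (11*(-499/12))*(1/6900) = -5489/12*1/6900 = -5489/82800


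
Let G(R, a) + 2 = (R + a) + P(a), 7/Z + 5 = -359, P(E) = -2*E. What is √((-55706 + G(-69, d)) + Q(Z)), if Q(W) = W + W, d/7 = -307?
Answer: I*√36252554/26 ≈ 231.58*I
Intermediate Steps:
d = -2149 (d = 7*(-307) = -2149)
Z = -1/52 (Z = 7/(-5 - 359) = 7/(-364) = 7*(-1/364) = -1/52 ≈ -0.019231)
G(R, a) = -2 + R - a (G(R, a) = -2 + ((R + a) - 2*a) = -2 + (R - a) = -2 + R - a)
Q(W) = 2*W
√((-55706 + G(-69, d)) + Q(Z)) = √((-55706 + (-2 - 69 - 1*(-2149))) + 2*(-1/52)) = √((-55706 + (-2 - 69 + 2149)) - 1/26) = √((-55706 + 2078) - 1/26) = √(-53628 - 1/26) = √(-1394329/26) = I*√36252554/26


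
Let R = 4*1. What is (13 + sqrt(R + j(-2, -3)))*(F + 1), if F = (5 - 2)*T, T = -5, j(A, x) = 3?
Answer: -182 - 14*sqrt(7) ≈ -219.04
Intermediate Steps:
R = 4
F = -15 (F = (5 - 2)*(-5) = 3*(-5) = -15)
(13 + sqrt(R + j(-2, -3)))*(F + 1) = (13 + sqrt(4 + 3))*(-15 + 1) = (13 + sqrt(7))*(-14) = -182 - 14*sqrt(7)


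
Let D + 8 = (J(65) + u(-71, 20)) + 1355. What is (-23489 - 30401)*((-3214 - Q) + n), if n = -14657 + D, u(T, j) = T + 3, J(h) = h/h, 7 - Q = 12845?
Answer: 202249170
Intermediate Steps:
Q = -12838 (Q = 7 - 1*12845 = 7 - 12845 = -12838)
J(h) = 1
u(T, j) = 3 + T
D = 1280 (D = -8 + ((1 + (3 - 71)) + 1355) = -8 + ((1 - 68) + 1355) = -8 + (-67 + 1355) = -8 + 1288 = 1280)
n = -13377 (n = -14657 + 1280 = -13377)
(-23489 - 30401)*((-3214 - Q) + n) = (-23489 - 30401)*((-3214 - 1*(-12838)) - 13377) = -53890*((-3214 + 12838) - 13377) = -53890*(9624 - 13377) = -53890*(-3753) = 202249170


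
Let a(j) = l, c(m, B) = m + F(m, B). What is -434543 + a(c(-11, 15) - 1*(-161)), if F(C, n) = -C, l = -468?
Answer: -435011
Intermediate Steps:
c(m, B) = 0 (c(m, B) = m - m = 0)
a(j) = -468
-434543 + a(c(-11, 15) - 1*(-161)) = -434543 - 468 = -435011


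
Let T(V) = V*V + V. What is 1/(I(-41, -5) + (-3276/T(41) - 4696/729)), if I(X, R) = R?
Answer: -29889/398843 ≈ -0.074939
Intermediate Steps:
T(V) = V + V² (T(V) = V² + V = V + V²)
1/(I(-41, -5) + (-3276/T(41) - 4696/729)) = 1/(-5 + (-3276*1/(41*(1 + 41)) - 4696/729)) = 1/(-5 + (-3276/(41*42) - 4696*1/729)) = 1/(-5 + (-3276/1722 - 4696/729)) = 1/(-5 + (-3276*1/1722 - 4696/729)) = 1/(-5 + (-78/41 - 4696/729)) = 1/(-5 - 249398/29889) = 1/(-398843/29889) = -29889/398843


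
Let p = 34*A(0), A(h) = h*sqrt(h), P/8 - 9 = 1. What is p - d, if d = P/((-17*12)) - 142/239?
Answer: 12022/12189 ≈ 0.98630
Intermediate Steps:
P = 80 (P = 72 + 8*1 = 72 + 8 = 80)
A(h) = h**(3/2)
d = -12022/12189 (d = 80/((-17*12)) - 142/239 = 80/(-204) - 142*1/239 = 80*(-1/204) - 142/239 = -20/51 - 142/239 = -12022/12189 ≈ -0.98630)
p = 0 (p = 34*0**(3/2) = 34*0 = 0)
p - d = 0 - 1*(-12022/12189) = 0 + 12022/12189 = 12022/12189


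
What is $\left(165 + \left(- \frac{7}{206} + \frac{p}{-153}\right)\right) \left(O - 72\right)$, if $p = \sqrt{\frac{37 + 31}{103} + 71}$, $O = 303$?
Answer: $\frac{7850073}{206} - \frac{847 \sqrt{6283}}{5253} \approx 38094.0$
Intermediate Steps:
$p = \frac{11 \sqrt{6283}}{103}$ ($p = \sqrt{68 \cdot \frac{1}{103} + 71} = \sqrt{\frac{68}{103} + 71} = \sqrt{\frac{7381}{103}} = \frac{11 \sqrt{6283}}{103} \approx 8.4652$)
$\left(165 + \left(- \frac{7}{206} + \frac{p}{-153}\right)\right) \left(O - 72\right) = \left(165 + \left(- \frac{7}{206} + \frac{\frac{11}{103} \sqrt{6283}}{-153}\right)\right) \left(303 - 72\right) = \left(165 + \left(\left(-7\right) \frac{1}{206} + \frac{11 \sqrt{6283}}{103} \left(- \frac{1}{153}\right)\right)\right) 231 = \left(165 - \left(\frac{7}{206} + \frac{11 \sqrt{6283}}{15759}\right)\right) 231 = \left(\frac{33983}{206} - \frac{11 \sqrt{6283}}{15759}\right) 231 = \frac{7850073}{206} - \frac{847 \sqrt{6283}}{5253}$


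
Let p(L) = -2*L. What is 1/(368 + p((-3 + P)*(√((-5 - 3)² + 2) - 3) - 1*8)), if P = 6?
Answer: 67/26538 + √66/26538 ≈ 0.0028308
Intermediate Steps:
1/(368 + p((-3 + P)*(√((-5 - 3)² + 2) - 3) - 1*8)) = 1/(368 - 2*((-3 + 6)*(√((-5 - 3)² + 2) - 3) - 1*8)) = 1/(368 - 2*(3*(√((-8)² + 2) - 3) - 8)) = 1/(368 - 2*(3*(√(64 + 2) - 3) - 8)) = 1/(368 - 2*(3*(√66 - 3) - 8)) = 1/(368 - 2*(3*(-3 + √66) - 8)) = 1/(368 - 2*((-9 + 3*√66) - 8)) = 1/(368 - 2*(-17 + 3*√66)) = 1/(368 + (34 - 6*√66)) = 1/(402 - 6*√66)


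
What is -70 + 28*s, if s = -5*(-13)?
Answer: 1750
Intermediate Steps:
s = 65
-70 + 28*s = -70 + 28*65 = -70 + 1820 = 1750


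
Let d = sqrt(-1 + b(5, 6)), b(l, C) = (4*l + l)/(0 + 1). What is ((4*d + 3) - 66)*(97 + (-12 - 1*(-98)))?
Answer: -11529 + 1464*sqrt(6) ≈ -7942.9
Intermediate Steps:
b(l, C) = 5*l (b(l, C) = (5*l)/1 = (5*l)*1 = 5*l)
d = 2*sqrt(6) (d = sqrt(-1 + 5*5) = sqrt(-1 + 25) = sqrt(24) = 2*sqrt(6) ≈ 4.8990)
((4*d + 3) - 66)*(97 + (-12 - 1*(-98))) = ((4*(2*sqrt(6)) + 3) - 66)*(97 + (-12 - 1*(-98))) = ((8*sqrt(6) + 3) - 66)*(97 + (-12 + 98)) = ((3 + 8*sqrt(6)) - 66)*(97 + 86) = (-63 + 8*sqrt(6))*183 = -11529 + 1464*sqrt(6)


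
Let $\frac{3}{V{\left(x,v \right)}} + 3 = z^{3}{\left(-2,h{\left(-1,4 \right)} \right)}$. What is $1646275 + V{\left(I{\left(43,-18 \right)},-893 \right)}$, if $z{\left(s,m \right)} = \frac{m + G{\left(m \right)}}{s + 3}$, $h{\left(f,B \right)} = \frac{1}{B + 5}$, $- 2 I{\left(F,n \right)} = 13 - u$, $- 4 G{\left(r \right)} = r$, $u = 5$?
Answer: $\frac{8532638141}{5183} \approx 1.6463 \cdot 10^{6}$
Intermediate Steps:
$G{\left(r \right)} = - \frac{r}{4}$
$I{\left(F,n \right)} = -4$ ($I{\left(F,n \right)} = - \frac{13 - 5}{2} = \left(- \frac{1}{2}\right) 8 = -4$)
$h{\left(f,B \right)} = \frac{1}{5 + B}$
$z{\left(s,m \right)} = \frac{3 m}{4 \left(3 + s\right)}$ ($z{\left(s,m \right)} = \frac{m - \frac{m}{4}}{s + 3} = \frac{\frac{3}{4} m}{3 + s} = \frac{3 m}{4 \left(3 + s\right)}$)
$V{\left(x,v \right)} = - \frac{5184}{5183}$ ($V{\left(x,v \right)} = \frac{3}{-3 + \left(\frac{3}{4 \left(5 + 4\right) \left(3 - 2\right)}\right)^{3}} = \frac{3}{-3 + \left(\frac{3}{4 \cdot 9 \cdot 1}\right)^{3}} = \frac{3}{-3 + \left(\frac{3}{4} \cdot \frac{1}{9} \cdot 1\right)^{3}} = \frac{3}{-3 + \left(\frac{1}{12}\right)^{3}} = \frac{3}{-3 + \frac{1}{1728}} = \frac{3}{- \frac{5183}{1728}} = 3 \left(- \frac{1728}{5183}\right) = - \frac{5184}{5183}$)
$1646275 + V{\left(I{\left(43,-18 \right)},-893 \right)} = 1646275 - \frac{5184}{5183} = \frac{8532638141}{5183}$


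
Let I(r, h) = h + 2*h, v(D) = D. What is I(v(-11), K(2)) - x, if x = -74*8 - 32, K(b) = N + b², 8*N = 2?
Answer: 2547/4 ≈ 636.75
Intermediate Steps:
N = ¼ (N = (⅛)*2 = ¼ ≈ 0.25000)
K(b) = ¼ + b²
x = -624 (x = -592 - 32 = -624)
I(r, h) = 3*h
I(v(-11), K(2)) - x = 3*(¼ + 2²) - 1*(-624) = 3*(¼ + 4) + 624 = 3*(17/4) + 624 = 51/4 + 624 = 2547/4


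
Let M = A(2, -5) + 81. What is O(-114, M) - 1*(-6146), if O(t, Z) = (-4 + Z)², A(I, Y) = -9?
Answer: 10770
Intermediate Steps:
M = 72 (M = -9 + 81 = 72)
O(-114, M) - 1*(-6146) = (-4 + 72)² - 1*(-6146) = 68² + 6146 = 4624 + 6146 = 10770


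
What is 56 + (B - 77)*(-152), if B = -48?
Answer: 19056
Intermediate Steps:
56 + (B - 77)*(-152) = 56 + (-48 - 77)*(-152) = 56 - 125*(-152) = 56 + 19000 = 19056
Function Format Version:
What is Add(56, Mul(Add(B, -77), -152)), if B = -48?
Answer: 19056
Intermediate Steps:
Add(56, Mul(Add(B, -77), -152)) = Add(56, Mul(Add(-48, -77), -152)) = Add(56, Mul(-125, -152)) = Add(56, 19000) = 19056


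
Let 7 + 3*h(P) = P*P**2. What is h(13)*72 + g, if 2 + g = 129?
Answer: 52687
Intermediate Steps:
g = 127 (g = -2 + 129 = 127)
h(P) = -7/3 + P**3/3 (h(P) = -7/3 + (P*P**2)/3 = -7/3 + P**3/3)
h(13)*72 + g = (-7/3 + (1/3)*13**3)*72 + 127 = (-7/3 + (1/3)*2197)*72 + 127 = (-7/3 + 2197/3)*72 + 127 = 730*72 + 127 = 52560 + 127 = 52687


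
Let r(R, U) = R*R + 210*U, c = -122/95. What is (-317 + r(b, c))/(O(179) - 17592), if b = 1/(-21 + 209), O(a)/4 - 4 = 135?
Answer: 393979549/11440287296 ≈ 0.034438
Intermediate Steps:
O(a) = 556 (O(a) = 16 + 4*135 = 16 + 540 = 556)
b = 1/188 ≈ 0.0053191
c = -122/95 (c = -122*1/95 = -122/95 ≈ -1.2842)
r(R, U) = R² + 210*U
(-317 + r(b, c))/(O(179) - 17592) = (-317 + ((1/188)² + 210*(-122/95)))/(556 - 17592) = (-317 + (1/35344 - 5124/19))/(-17036) = (-317 - 181102637/671536)*(-1/17036) = -393979549/671536*(-1/17036) = 393979549/11440287296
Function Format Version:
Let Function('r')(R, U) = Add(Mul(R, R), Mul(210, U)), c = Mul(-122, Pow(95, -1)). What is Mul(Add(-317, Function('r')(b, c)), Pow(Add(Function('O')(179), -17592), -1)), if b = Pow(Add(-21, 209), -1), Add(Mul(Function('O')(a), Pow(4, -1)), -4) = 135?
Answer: Rational(393979549, 11440287296) ≈ 0.034438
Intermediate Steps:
Function('O')(a) = 556 (Function('O')(a) = Add(16, Mul(4, 135)) = Add(16, 540) = 556)
b = Rational(1, 188) (b = Pow(188, -1) = Rational(1, 188) ≈ 0.0053191)
c = Rational(-122, 95) (c = Mul(-122, Rational(1, 95)) = Rational(-122, 95) ≈ -1.2842)
Function('r')(R, U) = Add(Pow(R, 2), Mul(210, U))
Mul(Add(-317, Function('r')(b, c)), Pow(Add(Function('O')(179), -17592), -1)) = Mul(Add(-317, Add(Pow(Rational(1, 188), 2), Mul(210, Rational(-122, 95)))), Pow(Add(556, -17592), -1)) = Mul(Add(-317, Add(Rational(1, 35344), Rational(-5124, 19))), Pow(-17036, -1)) = Mul(Add(-317, Rational(-181102637, 671536)), Rational(-1, 17036)) = Mul(Rational(-393979549, 671536), Rational(-1, 17036)) = Rational(393979549, 11440287296)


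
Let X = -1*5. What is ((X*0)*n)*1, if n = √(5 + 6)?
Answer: 0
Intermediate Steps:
X = -5
n = √11 ≈ 3.3166
((X*0)*n)*1 = ((-5*0)*√11)*1 = (0*√11)*1 = 0*1 = 0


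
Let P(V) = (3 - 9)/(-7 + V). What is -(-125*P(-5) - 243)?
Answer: 611/2 ≈ 305.50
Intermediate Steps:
P(V) = -6/(-7 + V)
-(-125*P(-5) - 243) = -(-(-750)/(-7 - 5) - 243) = -(-(-750)/(-12) - 243) = -(-(-750)*(-1)/12 - 243) = -(-125*½ - 243) = -(-125/2 - 243) = -1*(-611/2) = 611/2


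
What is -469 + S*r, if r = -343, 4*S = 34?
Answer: -6769/2 ≈ -3384.5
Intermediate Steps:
S = 17/2 (S = (1/4)*34 = 17/2 ≈ 8.5000)
-469 + S*r = -469 + (17/2)*(-343) = -469 - 5831/2 = -6769/2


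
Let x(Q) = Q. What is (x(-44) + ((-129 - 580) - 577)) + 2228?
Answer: 898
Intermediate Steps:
(x(-44) + ((-129 - 580) - 577)) + 2228 = (-44 + ((-129 - 580) - 577)) + 2228 = (-44 + (-709 - 577)) + 2228 = (-44 - 1286) + 2228 = -1330 + 2228 = 898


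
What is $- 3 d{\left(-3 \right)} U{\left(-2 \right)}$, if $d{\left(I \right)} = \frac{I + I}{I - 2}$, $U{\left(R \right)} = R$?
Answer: $\frac{36}{5} \approx 7.2$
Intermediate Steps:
$d{\left(I \right)} = \frac{2 I}{-2 + I}$
$- 3 d{\left(-3 \right)} U{\left(-2 \right)} = - 3 \cdot 2 \left(-3\right) \frac{1}{-2 - 3} \left(-2\right) = - 3 \cdot 2 \left(-3\right) \frac{1}{-5} \left(-2\right) = - 3 \cdot 2 \left(-3\right) \left(- \frac{1}{5}\right) \left(-2\right) = \left(-3\right) \frac{6}{5} \left(-2\right) = \left(- \frac{18}{5}\right) \left(-2\right) = \frac{36}{5}$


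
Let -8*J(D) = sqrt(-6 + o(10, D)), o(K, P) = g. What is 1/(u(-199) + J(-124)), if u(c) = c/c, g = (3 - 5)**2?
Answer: 32/33 + 4*I*sqrt(2)/33 ≈ 0.9697 + 0.17142*I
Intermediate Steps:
g = 4 (g = (-2)**2 = 4)
o(K, P) = 4
u(c) = 1
J(D) = -I*sqrt(2)/8 (J(D) = -sqrt(-6 + 4)/8 = -I*sqrt(2)/8)
1/(u(-199) + J(-124)) = 1/(1 - I*sqrt(2)/8)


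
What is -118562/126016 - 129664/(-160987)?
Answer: -1373601035/10143468896 ≈ -0.13542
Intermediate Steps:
-118562/126016 - 129664/(-160987) = -118562*1/126016 - 129664*(-1/160987) = -59281/63008 + 129664/160987 = -1373601035/10143468896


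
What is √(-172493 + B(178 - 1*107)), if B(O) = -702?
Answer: I*√173195 ≈ 416.17*I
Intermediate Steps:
√(-172493 + B(178 - 1*107)) = √(-172493 - 702) = √(-173195) = I*√173195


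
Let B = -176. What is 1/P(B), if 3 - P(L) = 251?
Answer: -1/248 ≈ -0.0040323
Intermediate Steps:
P(L) = -248 (P(L) = 3 - 1*251 = 3 - 251 = -248)
1/P(B) = 1/(-248) = -1/248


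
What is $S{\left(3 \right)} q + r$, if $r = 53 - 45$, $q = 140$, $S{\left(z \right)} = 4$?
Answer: $568$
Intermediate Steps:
$r = 8$ ($r = 53 - 45 = 8$)
$S{\left(3 \right)} q + r = 4 \cdot 140 + 8 = 560 + 8 = 568$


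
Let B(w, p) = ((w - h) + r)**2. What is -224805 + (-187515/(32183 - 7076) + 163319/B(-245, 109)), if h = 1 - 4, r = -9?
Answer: -118532214288839/527255369 ≈ -2.2481e+5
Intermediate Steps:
h = -3
B(w, p) = (-6 + w)**2 (B(w, p) = ((w - 1*(-3)) - 9)**2 = ((w + 3) - 9)**2 = ((3 + w) - 9)**2 = (-6 + w)**2)
-224805 + (-187515/(32183 - 7076) + 163319/B(-245, 109)) = -224805 + (-187515/(32183 - 7076) + 163319/((-6 - 245)**2)) = -224805 + (-187515/25107 + 163319/((-251)**2)) = -224805 + (-187515*1/25107 + 163319/63001) = -224805 + (-62505/8369 + 163319*(1/63001)) = -224805 + (-62505/8369 + 163319/63001) = -224805 - 2571060794/527255369 = -118532214288839/527255369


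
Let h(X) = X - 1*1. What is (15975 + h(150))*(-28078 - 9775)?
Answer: -610341772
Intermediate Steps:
h(X) = -1 + X (h(X) = X - 1 = -1 + X)
(15975 + h(150))*(-28078 - 9775) = (15975 + (-1 + 150))*(-28078 - 9775) = (15975 + 149)*(-37853) = 16124*(-37853) = -610341772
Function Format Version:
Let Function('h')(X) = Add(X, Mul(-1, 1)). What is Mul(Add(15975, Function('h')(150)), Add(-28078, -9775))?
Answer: -610341772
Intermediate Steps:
Function('h')(X) = Add(-1, X) (Function('h')(X) = Add(X, -1) = Add(-1, X))
Mul(Add(15975, Function('h')(150)), Add(-28078, -9775)) = Mul(Add(15975, Add(-1, 150)), Add(-28078, -9775)) = Mul(Add(15975, 149), -37853) = Mul(16124, -37853) = -610341772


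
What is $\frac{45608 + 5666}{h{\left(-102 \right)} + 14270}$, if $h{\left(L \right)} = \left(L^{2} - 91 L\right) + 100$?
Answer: $\frac{25637}{17028} \approx 1.5056$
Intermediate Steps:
$h{\left(L \right)} = 100 + L^{2} - 91 L$
$\frac{45608 + 5666}{h{\left(-102 \right)} + 14270} = \frac{45608 + 5666}{\left(100 + \left(-102\right)^{2} - -9282\right) + 14270} = \frac{51274}{\left(100 + 10404 + 9282\right) + 14270} = \frac{51274}{19786 + 14270} = \frac{51274}{34056} = 51274 \cdot \frac{1}{34056} = \frac{25637}{17028}$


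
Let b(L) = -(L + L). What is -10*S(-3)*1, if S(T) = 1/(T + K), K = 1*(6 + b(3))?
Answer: 10/3 ≈ 3.3333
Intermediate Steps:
b(L) = -2*L
K = 0 (K = 1*(6 - 2*3) = 1*(6 - 6) = 1*0 = 0)
S(T) = 1/T (S(T) = 1/(T + 0) = 1/T)
-10*S(-3)*1 = -10/(-3)*1 = -10*(-⅓)*1 = (10/3)*1 = 10/3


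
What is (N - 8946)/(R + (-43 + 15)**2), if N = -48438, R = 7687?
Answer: -57384/8471 ≈ -6.7742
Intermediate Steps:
(N - 8946)/(R + (-43 + 15)**2) = (-48438 - 8946)/(7687 + (-43 + 15)**2) = -57384/(7687 + (-28)**2) = -57384/(7687 + 784) = -57384/8471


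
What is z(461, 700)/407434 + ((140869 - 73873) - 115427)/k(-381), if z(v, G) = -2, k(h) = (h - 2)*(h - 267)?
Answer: -9866466211/50559299928 ≈ -0.19515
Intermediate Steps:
k(h) = (-267 + h)*(-2 + h) (k(h) = (-2 + h)*(-267 + h) = (-267 + h)*(-2 + h))
z(461, 700)/407434 + ((140869 - 73873) - 115427)/k(-381) = -2/407434 + ((140869 - 73873) - 115427)/(534 + (-381)² - 269*(-381)) = -2*1/407434 + (66996 - 115427)/(534 + 145161 + 102489) = -1/203717 - 48431/248184 = -9866466211/50559299928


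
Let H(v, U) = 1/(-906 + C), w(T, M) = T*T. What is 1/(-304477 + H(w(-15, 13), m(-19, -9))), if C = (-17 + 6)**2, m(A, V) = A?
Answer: -785/239014446 ≈ -3.2843e-6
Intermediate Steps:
w(T, M) = T**2
C = 121 (C = (-11)**2 = 121)
H(v, U) = -1/785 (H(v, U) = 1/(-906 + 121) = 1/(-785) = -1/785)
1/(-304477 + H(w(-15, 13), m(-19, -9))) = 1/(-304477 - 1/785) = 1/(-239014446/785) = -785/239014446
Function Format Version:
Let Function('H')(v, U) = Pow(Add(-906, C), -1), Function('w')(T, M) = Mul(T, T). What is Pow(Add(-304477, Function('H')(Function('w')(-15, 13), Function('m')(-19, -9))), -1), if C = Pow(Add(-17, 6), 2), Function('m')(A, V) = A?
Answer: Rational(-785, 239014446) ≈ -3.2843e-6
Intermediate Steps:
Function('w')(T, M) = Pow(T, 2)
C = 121 (C = Pow(-11, 2) = 121)
Function('H')(v, U) = Rational(-1, 785) (Function('H')(v, U) = Pow(Add(-906, 121), -1) = Pow(-785, -1) = Rational(-1, 785))
Pow(Add(-304477, Function('H')(Function('w')(-15, 13), Function('m')(-19, -9))), -1) = Pow(Add(-304477, Rational(-1, 785)), -1) = Pow(Rational(-239014446, 785), -1) = Rational(-785, 239014446)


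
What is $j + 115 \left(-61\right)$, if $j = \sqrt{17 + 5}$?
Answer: $-7015 + \sqrt{22} \approx -7010.3$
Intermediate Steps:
$j = \sqrt{22} \approx 4.6904$
$j + 115 \left(-61\right) = \sqrt{22} + 115 \left(-61\right) = \sqrt{22} - 7015 = -7015 + \sqrt{22}$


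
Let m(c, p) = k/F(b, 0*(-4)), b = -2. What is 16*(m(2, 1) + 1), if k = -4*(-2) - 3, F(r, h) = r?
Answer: -24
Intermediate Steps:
k = 5 (k = 8 - 3 = 5)
m(c, p) = -5/2 (m(c, p) = 5/(-2) = 5*(-½) = -5/2)
16*(m(2, 1) + 1) = 16*(-5/2 + 1) = 16*(-3/2) = -24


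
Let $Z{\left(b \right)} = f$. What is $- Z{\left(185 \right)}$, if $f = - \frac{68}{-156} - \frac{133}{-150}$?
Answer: $- \frac{2579}{1950} \approx -1.3226$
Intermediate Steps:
$f = \frac{2579}{1950}$ ($f = \left(-68\right) \left(- \frac{1}{156}\right) - - \frac{133}{150} = \frac{17}{39} + \frac{133}{150} = \frac{2579}{1950} \approx 1.3226$)
$Z{\left(b \right)} = \frac{2579}{1950}$
$- Z{\left(185 \right)} = \left(-1\right) \frac{2579}{1950} = - \frac{2579}{1950}$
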